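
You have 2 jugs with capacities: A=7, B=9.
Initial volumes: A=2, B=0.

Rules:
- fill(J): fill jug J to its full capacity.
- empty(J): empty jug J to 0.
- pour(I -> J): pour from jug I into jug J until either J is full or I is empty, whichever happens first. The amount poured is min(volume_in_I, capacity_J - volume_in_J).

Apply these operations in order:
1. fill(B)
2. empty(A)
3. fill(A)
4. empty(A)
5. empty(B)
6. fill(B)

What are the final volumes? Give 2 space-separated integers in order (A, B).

Answer: 0 9

Derivation:
Step 1: fill(B) -> (A=2 B=9)
Step 2: empty(A) -> (A=0 B=9)
Step 3: fill(A) -> (A=7 B=9)
Step 4: empty(A) -> (A=0 B=9)
Step 5: empty(B) -> (A=0 B=0)
Step 6: fill(B) -> (A=0 B=9)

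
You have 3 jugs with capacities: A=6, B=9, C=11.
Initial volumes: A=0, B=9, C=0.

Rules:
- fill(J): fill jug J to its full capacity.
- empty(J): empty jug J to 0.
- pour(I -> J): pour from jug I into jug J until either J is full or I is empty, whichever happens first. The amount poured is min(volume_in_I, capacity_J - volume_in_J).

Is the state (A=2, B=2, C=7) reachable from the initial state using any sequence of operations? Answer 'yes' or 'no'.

BFS explored all 440 reachable states.
Reachable set includes: (0,0,0), (0,0,1), (0,0,2), (0,0,3), (0,0,4), (0,0,5), (0,0,6), (0,0,7), (0,0,8), (0,0,9), (0,0,10), (0,0,11) ...
Target (A=2, B=2, C=7) not in reachable set → no.

Answer: no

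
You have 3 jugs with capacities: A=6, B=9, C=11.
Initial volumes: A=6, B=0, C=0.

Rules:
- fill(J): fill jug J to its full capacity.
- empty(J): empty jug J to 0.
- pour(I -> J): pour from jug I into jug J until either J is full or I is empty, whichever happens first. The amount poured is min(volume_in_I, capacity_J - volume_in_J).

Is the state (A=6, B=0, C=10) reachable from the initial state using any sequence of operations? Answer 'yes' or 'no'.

Answer: yes

Derivation:
BFS from (A=6, B=0, C=0):
  1. empty(A) -> (A=0 B=0 C=0)
  2. fill(C) -> (A=0 B=0 C=11)
  3. pour(C -> A) -> (A=6 B=0 C=5)
  4. empty(A) -> (A=0 B=0 C=5)
  5. pour(C -> A) -> (A=5 B=0 C=0)
  6. fill(C) -> (A=5 B=0 C=11)
  7. pour(C -> A) -> (A=6 B=0 C=10)
Target reached → yes.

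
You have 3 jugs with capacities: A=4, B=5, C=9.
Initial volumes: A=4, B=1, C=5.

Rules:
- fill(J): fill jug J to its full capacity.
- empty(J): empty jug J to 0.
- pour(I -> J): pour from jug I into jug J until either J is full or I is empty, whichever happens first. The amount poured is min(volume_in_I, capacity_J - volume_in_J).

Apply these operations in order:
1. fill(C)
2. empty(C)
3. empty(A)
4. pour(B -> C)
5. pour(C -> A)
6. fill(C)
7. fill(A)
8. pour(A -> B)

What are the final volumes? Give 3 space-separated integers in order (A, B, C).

Step 1: fill(C) -> (A=4 B=1 C=9)
Step 2: empty(C) -> (A=4 B=1 C=0)
Step 3: empty(A) -> (A=0 B=1 C=0)
Step 4: pour(B -> C) -> (A=0 B=0 C=1)
Step 5: pour(C -> A) -> (A=1 B=0 C=0)
Step 6: fill(C) -> (A=1 B=0 C=9)
Step 7: fill(A) -> (A=4 B=0 C=9)
Step 8: pour(A -> B) -> (A=0 B=4 C=9)

Answer: 0 4 9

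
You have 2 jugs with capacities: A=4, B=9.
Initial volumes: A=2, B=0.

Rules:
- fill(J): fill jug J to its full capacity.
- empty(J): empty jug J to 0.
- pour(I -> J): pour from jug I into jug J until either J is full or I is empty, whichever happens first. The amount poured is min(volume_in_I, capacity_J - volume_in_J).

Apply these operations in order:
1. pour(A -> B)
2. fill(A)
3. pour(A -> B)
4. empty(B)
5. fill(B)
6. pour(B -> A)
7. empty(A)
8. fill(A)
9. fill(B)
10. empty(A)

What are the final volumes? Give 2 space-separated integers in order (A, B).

Answer: 0 9

Derivation:
Step 1: pour(A -> B) -> (A=0 B=2)
Step 2: fill(A) -> (A=4 B=2)
Step 3: pour(A -> B) -> (A=0 B=6)
Step 4: empty(B) -> (A=0 B=0)
Step 5: fill(B) -> (A=0 B=9)
Step 6: pour(B -> A) -> (A=4 B=5)
Step 7: empty(A) -> (A=0 B=5)
Step 8: fill(A) -> (A=4 B=5)
Step 9: fill(B) -> (A=4 B=9)
Step 10: empty(A) -> (A=0 B=9)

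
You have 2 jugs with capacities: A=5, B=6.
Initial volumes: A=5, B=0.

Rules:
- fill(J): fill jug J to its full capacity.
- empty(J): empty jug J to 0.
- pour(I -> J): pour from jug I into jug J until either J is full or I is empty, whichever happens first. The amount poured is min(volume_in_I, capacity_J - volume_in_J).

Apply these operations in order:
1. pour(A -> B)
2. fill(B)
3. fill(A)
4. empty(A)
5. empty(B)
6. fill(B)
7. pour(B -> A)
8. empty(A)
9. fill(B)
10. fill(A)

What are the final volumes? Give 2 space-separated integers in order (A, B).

Step 1: pour(A -> B) -> (A=0 B=5)
Step 2: fill(B) -> (A=0 B=6)
Step 3: fill(A) -> (A=5 B=6)
Step 4: empty(A) -> (A=0 B=6)
Step 5: empty(B) -> (A=0 B=0)
Step 6: fill(B) -> (A=0 B=6)
Step 7: pour(B -> A) -> (A=5 B=1)
Step 8: empty(A) -> (A=0 B=1)
Step 9: fill(B) -> (A=0 B=6)
Step 10: fill(A) -> (A=5 B=6)

Answer: 5 6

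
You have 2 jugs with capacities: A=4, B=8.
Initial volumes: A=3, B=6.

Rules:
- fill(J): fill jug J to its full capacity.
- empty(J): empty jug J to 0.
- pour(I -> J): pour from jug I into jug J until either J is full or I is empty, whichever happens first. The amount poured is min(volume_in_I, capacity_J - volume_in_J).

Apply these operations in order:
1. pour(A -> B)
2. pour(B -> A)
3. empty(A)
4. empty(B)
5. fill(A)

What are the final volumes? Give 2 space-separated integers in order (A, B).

Step 1: pour(A -> B) -> (A=1 B=8)
Step 2: pour(B -> A) -> (A=4 B=5)
Step 3: empty(A) -> (A=0 B=5)
Step 4: empty(B) -> (A=0 B=0)
Step 5: fill(A) -> (A=4 B=0)

Answer: 4 0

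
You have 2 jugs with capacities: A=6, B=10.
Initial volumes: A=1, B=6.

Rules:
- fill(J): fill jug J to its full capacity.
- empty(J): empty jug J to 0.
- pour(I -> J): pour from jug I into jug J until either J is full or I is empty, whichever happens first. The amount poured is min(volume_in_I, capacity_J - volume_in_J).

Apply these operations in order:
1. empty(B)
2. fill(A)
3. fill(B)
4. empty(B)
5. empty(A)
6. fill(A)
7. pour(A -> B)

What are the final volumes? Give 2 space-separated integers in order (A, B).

Answer: 0 6

Derivation:
Step 1: empty(B) -> (A=1 B=0)
Step 2: fill(A) -> (A=6 B=0)
Step 3: fill(B) -> (A=6 B=10)
Step 4: empty(B) -> (A=6 B=0)
Step 5: empty(A) -> (A=0 B=0)
Step 6: fill(A) -> (A=6 B=0)
Step 7: pour(A -> B) -> (A=0 B=6)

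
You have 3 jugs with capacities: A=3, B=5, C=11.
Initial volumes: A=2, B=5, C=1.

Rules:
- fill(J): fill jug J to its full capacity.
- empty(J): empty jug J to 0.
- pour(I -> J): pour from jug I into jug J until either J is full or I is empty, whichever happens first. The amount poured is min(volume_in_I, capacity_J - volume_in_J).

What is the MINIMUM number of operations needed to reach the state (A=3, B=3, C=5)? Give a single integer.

Answer: 4

Derivation:
BFS from (A=2, B=5, C=1). One shortest path:
  1. pour(B -> A) -> (A=3 B=4 C=1)
  2. pour(B -> C) -> (A=3 B=0 C=5)
  3. pour(A -> B) -> (A=0 B=3 C=5)
  4. fill(A) -> (A=3 B=3 C=5)
Reached target in 4 moves.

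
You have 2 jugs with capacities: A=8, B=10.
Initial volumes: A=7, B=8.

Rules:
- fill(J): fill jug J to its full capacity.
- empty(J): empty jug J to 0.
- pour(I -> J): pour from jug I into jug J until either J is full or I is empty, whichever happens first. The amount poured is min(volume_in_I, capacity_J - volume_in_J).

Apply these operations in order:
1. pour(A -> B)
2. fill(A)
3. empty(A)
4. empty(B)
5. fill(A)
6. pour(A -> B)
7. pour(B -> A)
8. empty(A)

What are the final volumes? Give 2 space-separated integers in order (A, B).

Step 1: pour(A -> B) -> (A=5 B=10)
Step 2: fill(A) -> (A=8 B=10)
Step 3: empty(A) -> (A=0 B=10)
Step 4: empty(B) -> (A=0 B=0)
Step 5: fill(A) -> (A=8 B=0)
Step 6: pour(A -> B) -> (A=0 B=8)
Step 7: pour(B -> A) -> (A=8 B=0)
Step 8: empty(A) -> (A=0 B=0)

Answer: 0 0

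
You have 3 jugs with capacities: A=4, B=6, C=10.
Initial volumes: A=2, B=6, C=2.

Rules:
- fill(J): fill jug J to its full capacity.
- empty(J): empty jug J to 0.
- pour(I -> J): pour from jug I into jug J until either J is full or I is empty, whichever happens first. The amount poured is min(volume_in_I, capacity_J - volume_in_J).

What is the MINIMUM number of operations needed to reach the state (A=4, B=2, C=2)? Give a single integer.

BFS from (A=2, B=6, C=2). One shortest path:
  1. empty(A) -> (A=0 B=6 C=2)
  2. pour(B -> A) -> (A=4 B=2 C=2)
Reached target in 2 moves.

Answer: 2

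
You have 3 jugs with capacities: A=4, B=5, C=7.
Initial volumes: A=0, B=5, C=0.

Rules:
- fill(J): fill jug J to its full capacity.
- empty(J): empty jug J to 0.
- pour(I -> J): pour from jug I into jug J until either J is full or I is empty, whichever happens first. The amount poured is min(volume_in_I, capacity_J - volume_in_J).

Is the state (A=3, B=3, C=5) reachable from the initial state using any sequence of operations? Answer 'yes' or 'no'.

Answer: no

Derivation:
BFS explored all 168 reachable states.
Reachable set includes: (0,0,0), (0,0,1), (0,0,2), (0,0,3), (0,0,4), (0,0,5), (0,0,6), (0,0,7), (0,1,0), (0,1,1), (0,1,2), (0,1,3) ...
Target (A=3, B=3, C=5) not in reachable set → no.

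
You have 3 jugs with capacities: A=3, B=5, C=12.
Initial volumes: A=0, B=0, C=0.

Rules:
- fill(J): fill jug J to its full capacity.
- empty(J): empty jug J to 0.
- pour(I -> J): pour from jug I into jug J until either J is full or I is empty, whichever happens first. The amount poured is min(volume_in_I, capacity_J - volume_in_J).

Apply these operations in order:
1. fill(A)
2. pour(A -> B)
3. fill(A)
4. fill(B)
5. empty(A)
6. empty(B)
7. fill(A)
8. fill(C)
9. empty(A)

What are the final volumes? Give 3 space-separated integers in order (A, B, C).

Answer: 0 0 12

Derivation:
Step 1: fill(A) -> (A=3 B=0 C=0)
Step 2: pour(A -> B) -> (A=0 B=3 C=0)
Step 3: fill(A) -> (A=3 B=3 C=0)
Step 4: fill(B) -> (A=3 B=5 C=0)
Step 5: empty(A) -> (A=0 B=5 C=0)
Step 6: empty(B) -> (A=0 B=0 C=0)
Step 7: fill(A) -> (A=3 B=0 C=0)
Step 8: fill(C) -> (A=3 B=0 C=12)
Step 9: empty(A) -> (A=0 B=0 C=12)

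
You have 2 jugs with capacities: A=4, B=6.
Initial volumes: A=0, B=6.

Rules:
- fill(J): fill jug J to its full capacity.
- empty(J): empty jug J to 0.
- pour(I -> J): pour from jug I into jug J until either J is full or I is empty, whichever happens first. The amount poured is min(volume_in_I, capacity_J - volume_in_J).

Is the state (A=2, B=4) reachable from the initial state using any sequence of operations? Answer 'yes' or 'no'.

Answer: no

Derivation:
BFS explored all 10 reachable states.
Reachable set includes: (0,0), (0,2), (0,4), (0,6), (2,0), (2,6), (4,0), (4,2), (4,4), (4,6)
Target (A=2, B=4) not in reachable set → no.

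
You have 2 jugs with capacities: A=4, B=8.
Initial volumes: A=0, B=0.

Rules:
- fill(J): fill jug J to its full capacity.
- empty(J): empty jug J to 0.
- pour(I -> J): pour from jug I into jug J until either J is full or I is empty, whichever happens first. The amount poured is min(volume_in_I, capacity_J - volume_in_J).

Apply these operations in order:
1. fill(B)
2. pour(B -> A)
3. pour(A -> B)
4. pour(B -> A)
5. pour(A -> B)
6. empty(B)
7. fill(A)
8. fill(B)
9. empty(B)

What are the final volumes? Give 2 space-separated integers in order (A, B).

Step 1: fill(B) -> (A=0 B=8)
Step 2: pour(B -> A) -> (A=4 B=4)
Step 3: pour(A -> B) -> (A=0 B=8)
Step 4: pour(B -> A) -> (A=4 B=4)
Step 5: pour(A -> B) -> (A=0 B=8)
Step 6: empty(B) -> (A=0 B=0)
Step 7: fill(A) -> (A=4 B=0)
Step 8: fill(B) -> (A=4 B=8)
Step 9: empty(B) -> (A=4 B=0)

Answer: 4 0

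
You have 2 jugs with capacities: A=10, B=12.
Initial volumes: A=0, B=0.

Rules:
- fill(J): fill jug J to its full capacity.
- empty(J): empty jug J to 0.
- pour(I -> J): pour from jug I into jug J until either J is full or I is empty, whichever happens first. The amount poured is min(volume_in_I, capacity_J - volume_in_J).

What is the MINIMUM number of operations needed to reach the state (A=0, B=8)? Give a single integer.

Answer: 6

Derivation:
BFS from (A=0, B=0). One shortest path:
  1. fill(A) -> (A=10 B=0)
  2. pour(A -> B) -> (A=0 B=10)
  3. fill(A) -> (A=10 B=10)
  4. pour(A -> B) -> (A=8 B=12)
  5. empty(B) -> (A=8 B=0)
  6. pour(A -> B) -> (A=0 B=8)
Reached target in 6 moves.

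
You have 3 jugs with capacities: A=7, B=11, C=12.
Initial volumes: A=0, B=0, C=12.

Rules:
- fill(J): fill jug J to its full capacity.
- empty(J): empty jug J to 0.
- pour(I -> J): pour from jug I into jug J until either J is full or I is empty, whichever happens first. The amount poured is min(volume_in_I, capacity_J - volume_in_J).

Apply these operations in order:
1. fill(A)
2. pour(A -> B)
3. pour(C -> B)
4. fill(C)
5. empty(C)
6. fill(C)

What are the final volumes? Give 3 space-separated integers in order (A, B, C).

Answer: 0 11 12

Derivation:
Step 1: fill(A) -> (A=7 B=0 C=12)
Step 2: pour(A -> B) -> (A=0 B=7 C=12)
Step 3: pour(C -> B) -> (A=0 B=11 C=8)
Step 4: fill(C) -> (A=0 B=11 C=12)
Step 5: empty(C) -> (A=0 B=11 C=0)
Step 6: fill(C) -> (A=0 B=11 C=12)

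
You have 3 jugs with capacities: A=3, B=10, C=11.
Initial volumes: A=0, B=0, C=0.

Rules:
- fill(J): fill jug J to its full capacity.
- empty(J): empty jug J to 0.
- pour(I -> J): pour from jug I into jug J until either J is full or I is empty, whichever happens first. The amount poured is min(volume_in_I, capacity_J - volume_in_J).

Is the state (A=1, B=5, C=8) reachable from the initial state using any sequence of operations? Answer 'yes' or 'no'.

Answer: no

Derivation:
BFS explored all 348 reachable states.
Reachable set includes: (0,0,0), (0,0,1), (0,0,2), (0,0,3), (0,0,4), (0,0,5), (0,0,6), (0,0,7), (0,0,8), (0,0,9), (0,0,10), (0,0,11) ...
Target (A=1, B=5, C=8) not in reachable set → no.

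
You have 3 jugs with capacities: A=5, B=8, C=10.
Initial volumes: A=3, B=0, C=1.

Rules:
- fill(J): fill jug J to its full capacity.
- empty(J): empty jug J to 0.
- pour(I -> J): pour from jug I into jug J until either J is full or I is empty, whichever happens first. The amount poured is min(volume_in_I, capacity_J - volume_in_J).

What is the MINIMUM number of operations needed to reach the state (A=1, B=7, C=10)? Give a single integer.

BFS from (A=3, B=0, C=1). One shortest path:
  1. fill(A) -> (A=5 B=0 C=1)
  2. pour(A -> B) -> (A=0 B=5 C=1)
  3. pour(C -> A) -> (A=1 B=5 C=0)
  4. fill(C) -> (A=1 B=5 C=10)
  5. pour(C -> B) -> (A=1 B=8 C=7)
  6. empty(B) -> (A=1 B=0 C=7)
  7. pour(C -> B) -> (A=1 B=7 C=0)
  8. fill(C) -> (A=1 B=7 C=10)
Reached target in 8 moves.

Answer: 8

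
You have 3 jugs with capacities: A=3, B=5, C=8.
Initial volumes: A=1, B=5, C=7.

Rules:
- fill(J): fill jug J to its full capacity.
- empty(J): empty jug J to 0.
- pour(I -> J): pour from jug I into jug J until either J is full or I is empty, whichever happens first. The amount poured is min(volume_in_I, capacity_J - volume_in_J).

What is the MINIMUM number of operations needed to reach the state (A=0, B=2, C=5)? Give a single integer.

BFS from (A=1, B=5, C=7). One shortest path:
  1. pour(C -> A) -> (A=3 B=5 C=5)
  2. empty(A) -> (A=0 B=5 C=5)
  3. pour(B -> A) -> (A=3 B=2 C=5)
  4. empty(A) -> (A=0 B=2 C=5)
Reached target in 4 moves.

Answer: 4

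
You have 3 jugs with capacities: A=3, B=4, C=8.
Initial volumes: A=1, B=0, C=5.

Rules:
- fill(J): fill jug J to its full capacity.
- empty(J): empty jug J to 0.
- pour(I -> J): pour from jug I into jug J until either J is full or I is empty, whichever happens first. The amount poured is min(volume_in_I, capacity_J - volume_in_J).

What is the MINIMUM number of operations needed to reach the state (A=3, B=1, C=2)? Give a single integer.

Answer: 2

Derivation:
BFS from (A=1, B=0, C=5). One shortest path:
  1. pour(A -> B) -> (A=0 B=1 C=5)
  2. pour(C -> A) -> (A=3 B=1 C=2)
Reached target in 2 moves.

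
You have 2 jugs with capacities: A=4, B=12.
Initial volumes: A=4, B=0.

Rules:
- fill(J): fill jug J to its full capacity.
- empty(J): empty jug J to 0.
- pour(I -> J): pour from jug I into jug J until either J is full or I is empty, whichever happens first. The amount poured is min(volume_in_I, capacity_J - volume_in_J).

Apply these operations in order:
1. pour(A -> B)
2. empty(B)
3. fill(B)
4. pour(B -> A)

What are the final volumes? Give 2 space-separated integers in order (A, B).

Step 1: pour(A -> B) -> (A=0 B=4)
Step 2: empty(B) -> (A=0 B=0)
Step 3: fill(B) -> (A=0 B=12)
Step 4: pour(B -> A) -> (A=4 B=8)

Answer: 4 8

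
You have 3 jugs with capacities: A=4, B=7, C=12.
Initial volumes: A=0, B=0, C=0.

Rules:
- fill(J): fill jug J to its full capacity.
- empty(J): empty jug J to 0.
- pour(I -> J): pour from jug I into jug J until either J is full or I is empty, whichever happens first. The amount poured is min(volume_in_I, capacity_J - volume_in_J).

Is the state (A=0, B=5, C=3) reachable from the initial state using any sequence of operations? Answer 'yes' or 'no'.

BFS from (A=0, B=0, C=0):
  1. fill(C) -> (A=0 B=0 C=12)
  2. pour(C -> B) -> (A=0 B=7 C=5)
  3. pour(B -> A) -> (A=4 B=3 C=5)
  4. empty(A) -> (A=0 B=3 C=5)
  5. pour(B -> A) -> (A=3 B=0 C=5)
  6. pour(C -> B) -> (A=3 B=5 C=0)
  7. pour(A -> C) -> (A=0 B=5 C=3)
Target reached → yes.

Answer: yes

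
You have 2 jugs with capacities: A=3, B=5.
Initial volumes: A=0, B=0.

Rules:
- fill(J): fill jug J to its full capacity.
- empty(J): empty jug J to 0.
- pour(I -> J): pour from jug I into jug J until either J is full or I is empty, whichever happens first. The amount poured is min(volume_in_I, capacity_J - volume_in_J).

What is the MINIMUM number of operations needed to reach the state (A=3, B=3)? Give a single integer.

BFS from (A=0, B=0). One shortest path:
  1. fill(A) -> (A=3 B=0)
  2. pour(A -> B) -> (A=0 B=3)
  3. fill(A) -> (A=3 B=3)
Reached target in 3 moves.

Answer: 3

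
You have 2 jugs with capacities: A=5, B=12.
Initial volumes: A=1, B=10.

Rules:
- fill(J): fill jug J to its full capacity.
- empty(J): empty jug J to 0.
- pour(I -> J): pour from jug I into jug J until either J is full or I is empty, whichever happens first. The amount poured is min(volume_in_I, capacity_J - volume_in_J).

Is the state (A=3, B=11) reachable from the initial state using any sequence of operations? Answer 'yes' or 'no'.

Answer: no

Derivation:
BFS explored all 35 reachable states.
Reachable set includes: (0,0), (0,1), (0,2), (0,3), (0,4), (0,5), (0,6), (0,7), (0,8), (0,9), (0,10), (0,11) ...
Target (A=3, B=11) not in reachable set → no.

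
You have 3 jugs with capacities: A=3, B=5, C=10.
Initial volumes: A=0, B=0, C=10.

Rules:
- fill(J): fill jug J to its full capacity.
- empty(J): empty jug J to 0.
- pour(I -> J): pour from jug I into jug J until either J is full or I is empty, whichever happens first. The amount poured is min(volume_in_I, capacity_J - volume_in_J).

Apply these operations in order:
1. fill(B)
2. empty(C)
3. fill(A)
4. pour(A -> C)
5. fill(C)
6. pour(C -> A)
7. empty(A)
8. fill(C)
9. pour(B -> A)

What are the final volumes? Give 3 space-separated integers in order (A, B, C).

Step 1: fill(B) -> (A=0 B=5 C=10)
Step 2: empty(C) -> (A=0 B=5 C=0)
Step 3: fill(A) -> (A=3 B=5 C=0)
Step 4: pour(A -> C) -> (A=0 B=5 C=3)
Step 5: fill(C) -> (A=0 B=5 C=10)
Step 6: pour(C -> A) -> (A=3 B=5 C=7)
Step 7: empty(A) -> (A=0 B=5 C=7)
Step 8: fill(C) -> (A=0 B=5 C=10)
Step 9: pour(B -> A) -> (A=3 B=2 C=10)

Answer: 3 2 10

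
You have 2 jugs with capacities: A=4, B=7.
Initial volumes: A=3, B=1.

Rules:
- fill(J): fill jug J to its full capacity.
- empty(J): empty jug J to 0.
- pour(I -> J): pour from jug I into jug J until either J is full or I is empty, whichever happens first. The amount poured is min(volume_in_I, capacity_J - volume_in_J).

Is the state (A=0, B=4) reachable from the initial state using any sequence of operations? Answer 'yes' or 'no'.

BFS from (A=3, B=1):
  1. pour(A -> B) -> (A=0 B=4)
Target reached → yes.

Answer: yes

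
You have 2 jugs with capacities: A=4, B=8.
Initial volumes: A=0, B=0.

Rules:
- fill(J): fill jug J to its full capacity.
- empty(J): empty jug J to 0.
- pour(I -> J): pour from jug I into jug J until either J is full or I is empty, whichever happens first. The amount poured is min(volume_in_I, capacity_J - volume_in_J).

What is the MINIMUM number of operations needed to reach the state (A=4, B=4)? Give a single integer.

Answer: 2

Derivation:
BFS from (A=0, B=0). One shortest path:
  1. fill(B) -> (A=0 B=8)
  2. pour(B -> A) -> (A=4 B=4)
Reached target in 2 moves.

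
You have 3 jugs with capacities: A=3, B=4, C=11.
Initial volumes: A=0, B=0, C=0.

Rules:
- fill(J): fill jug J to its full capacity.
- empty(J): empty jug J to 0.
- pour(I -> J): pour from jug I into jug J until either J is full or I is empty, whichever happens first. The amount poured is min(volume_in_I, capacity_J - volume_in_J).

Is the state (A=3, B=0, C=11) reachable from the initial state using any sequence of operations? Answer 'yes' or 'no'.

BFS from (A=0, B=0, C=0):
  1. fill(A) -> (A=3 B=0 C=0)
  2. fill(C) -> (A=3 B=0 C=11)
Target reached → yes.

Answer: yes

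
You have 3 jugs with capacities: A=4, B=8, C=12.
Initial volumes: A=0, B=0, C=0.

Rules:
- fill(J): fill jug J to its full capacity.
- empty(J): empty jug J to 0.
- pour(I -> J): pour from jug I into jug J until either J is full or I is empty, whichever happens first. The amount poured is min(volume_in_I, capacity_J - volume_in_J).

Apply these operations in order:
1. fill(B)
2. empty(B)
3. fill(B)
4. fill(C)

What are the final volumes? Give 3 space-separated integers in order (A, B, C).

Step 1: fill(B) -> (A=0 B=8 C=0)
Step 2: empty(B) -> (A=0 B=0 C=0)
Step 3: fill(B) -> (A=0 B=8 C=0)
Step 4: fill(C) -> (A=0 B=8 C=12)

Answer: 0 8 12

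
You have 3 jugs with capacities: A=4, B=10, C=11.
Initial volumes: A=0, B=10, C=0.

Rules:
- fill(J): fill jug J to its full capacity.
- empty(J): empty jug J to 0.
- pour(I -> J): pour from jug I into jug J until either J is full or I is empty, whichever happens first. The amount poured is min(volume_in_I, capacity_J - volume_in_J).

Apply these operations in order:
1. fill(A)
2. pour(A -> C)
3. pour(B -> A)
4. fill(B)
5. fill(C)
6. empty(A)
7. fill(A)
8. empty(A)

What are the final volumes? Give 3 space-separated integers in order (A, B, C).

Step 1: fill(A) -> (A=4 B=10 C=0)
Step 2: pour(A -> C) -> (A=0 B=10 C=4)
Step 3: pour(B -> A) -> (A=4 B=6 C=4)
Step 4: fill(B) -> (A=4 B=10 C=4)
Step 5: fill(C) -> (A=4 B=10 C=11)
Step 6: empty(A) -> (A=0 B=10 C=11)
Step 7: fill(A) -> (A=4 B=10 C=11)
Step 8: empty(A) -> (A=0 B=10 C=11)

Answer: 0 10 11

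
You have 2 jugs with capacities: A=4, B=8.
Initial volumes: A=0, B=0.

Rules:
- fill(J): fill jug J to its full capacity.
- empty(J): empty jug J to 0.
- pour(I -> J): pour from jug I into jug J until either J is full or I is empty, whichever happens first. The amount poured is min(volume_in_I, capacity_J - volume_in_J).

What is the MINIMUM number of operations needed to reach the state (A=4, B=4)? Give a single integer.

BFS from (A=0, B=0). One shortest path:
  1. fill(B) -> (A=0 B=8)
  2. pour(B -> A) -> (A=4 B=4)
Reached target in 2 moves.

Answer: 2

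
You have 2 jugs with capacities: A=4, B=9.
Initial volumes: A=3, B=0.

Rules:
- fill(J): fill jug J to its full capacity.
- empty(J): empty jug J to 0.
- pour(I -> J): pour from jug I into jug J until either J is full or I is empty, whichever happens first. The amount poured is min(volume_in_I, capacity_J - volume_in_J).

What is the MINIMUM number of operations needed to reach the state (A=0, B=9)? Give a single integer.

BFS from (A=3, B=0). One shortest path:
  1. empty(A) -> (A=0 B=0)
  2. fill(B) -> (A=0 B=9)
Reached target in 2 moves.

Answer: 2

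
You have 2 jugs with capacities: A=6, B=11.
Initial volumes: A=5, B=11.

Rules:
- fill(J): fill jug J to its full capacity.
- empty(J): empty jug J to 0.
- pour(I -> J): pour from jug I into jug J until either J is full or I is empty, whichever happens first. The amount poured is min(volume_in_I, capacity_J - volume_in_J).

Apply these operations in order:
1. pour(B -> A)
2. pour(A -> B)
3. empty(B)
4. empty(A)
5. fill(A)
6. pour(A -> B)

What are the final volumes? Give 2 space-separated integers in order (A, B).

Answer: 0 6

Derivation:
Step 1: pour(B -> A) -> (A=6 B=10)
Step 2: pour(A -> B) -> (A=5 B=11)
Step 3: empty(B) -> (A=5 B=0)
Step 4: empty(A) -> (A=0 B=0)
Step 5: fill(A) -> (A=6 B=0)
Step 6: pour(A -> B) -> (A=0 B=6)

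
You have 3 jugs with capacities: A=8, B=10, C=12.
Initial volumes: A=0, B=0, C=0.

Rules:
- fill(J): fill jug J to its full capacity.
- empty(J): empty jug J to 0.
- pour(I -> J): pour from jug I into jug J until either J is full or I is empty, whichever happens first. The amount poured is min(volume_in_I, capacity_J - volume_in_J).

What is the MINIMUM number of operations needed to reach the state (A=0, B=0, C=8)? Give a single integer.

Answer: 2

Derivation:
BFS from (A=0, B=0, C=0). One shortest path:
  1. fill(A) -> (A=8 B=0 C=0)
  2. pour(A -> C) -> (A=0 B=0 C=8)
Reached target in 2 moves.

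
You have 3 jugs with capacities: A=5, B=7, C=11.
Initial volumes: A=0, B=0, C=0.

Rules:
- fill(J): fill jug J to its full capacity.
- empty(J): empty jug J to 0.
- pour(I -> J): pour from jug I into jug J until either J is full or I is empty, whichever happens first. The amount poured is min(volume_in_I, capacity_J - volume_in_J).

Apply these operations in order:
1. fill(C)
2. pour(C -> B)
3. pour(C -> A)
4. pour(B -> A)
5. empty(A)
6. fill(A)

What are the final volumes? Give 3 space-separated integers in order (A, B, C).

Answer: 5 6 0

Derivation:
Step 1: fill(C) -> (A=0 B=0 C=11)
Step 2: pour(C -> B) -> (A=0 B=7 C=4)
Step 3: pour(C -> A) -> (A=4 B=7 C=0)
Step 4: pour(B -> A) -> (A=5 B=6 C=0)
Step 5: empty(A) -> (A=0 B=6 C=0)
Step 6: fill(A) -> (A=5 B=6 C=0)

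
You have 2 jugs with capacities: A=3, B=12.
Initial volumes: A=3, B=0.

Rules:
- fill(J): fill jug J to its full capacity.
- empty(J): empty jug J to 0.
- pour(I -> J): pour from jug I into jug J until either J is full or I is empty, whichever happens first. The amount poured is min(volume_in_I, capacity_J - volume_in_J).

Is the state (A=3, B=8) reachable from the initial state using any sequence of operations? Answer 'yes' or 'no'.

BFS explored all 10 reachable states.
Reachable set includes: (0,0), (0,3), (0,6), (0,9), (0,12), (3,0), (3,3), (3,6), (3,9), (3,12)
Target (A=3, B=8) not in reachable set → no.

Answer: no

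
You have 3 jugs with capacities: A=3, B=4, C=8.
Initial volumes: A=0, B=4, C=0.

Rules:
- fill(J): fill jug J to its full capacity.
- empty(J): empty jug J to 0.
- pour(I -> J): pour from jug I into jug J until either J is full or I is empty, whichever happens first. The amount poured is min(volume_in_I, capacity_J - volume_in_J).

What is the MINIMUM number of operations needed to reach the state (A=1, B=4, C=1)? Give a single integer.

Answer: 7

Derivation:
BFS from (A=0, B=4, C=0). One shortest path:
  1. fill(C) -> (A=0 B=4 C=8)
  2. pour(B -> A) -> (A=3 B=1 C=8)
  3. empty(A) -> (A=0 B=1 C=8)
  4. pour(C -> A) -> (A=3 B=1 C=5)
  5. empty(A) -> (A=0 B=1 C=5)
  6. pour(B -> A) -> (A=1 B=0 C=5)
  7. pour(C -> B) -> (A=1 B=4 C=1)
Reached target in 7 moves.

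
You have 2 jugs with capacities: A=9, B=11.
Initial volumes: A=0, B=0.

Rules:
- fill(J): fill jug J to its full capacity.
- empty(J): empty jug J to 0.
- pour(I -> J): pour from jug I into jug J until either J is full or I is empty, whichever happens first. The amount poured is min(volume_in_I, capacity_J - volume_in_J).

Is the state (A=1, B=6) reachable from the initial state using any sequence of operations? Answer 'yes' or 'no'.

BFS explored all 40 reachable states.
Reachable set includes: (0,0), (0,1), (0,2), (0,3), (0,4), (0,5), (0,6), (0,7), (0,8), (0,9), (0,10), (0,11) ...
Target (A=1, B=6) not in reachable set → no.

Answer: no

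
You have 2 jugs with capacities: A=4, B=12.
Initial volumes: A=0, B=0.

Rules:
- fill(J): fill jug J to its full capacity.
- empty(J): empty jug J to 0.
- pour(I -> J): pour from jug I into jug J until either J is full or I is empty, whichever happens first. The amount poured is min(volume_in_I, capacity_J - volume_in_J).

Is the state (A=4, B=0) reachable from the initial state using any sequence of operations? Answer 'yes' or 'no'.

BFS from (A=0, B=0):
  1. fill(A) -> (A=4 B=0)
Target reached → yes.

Answer: yes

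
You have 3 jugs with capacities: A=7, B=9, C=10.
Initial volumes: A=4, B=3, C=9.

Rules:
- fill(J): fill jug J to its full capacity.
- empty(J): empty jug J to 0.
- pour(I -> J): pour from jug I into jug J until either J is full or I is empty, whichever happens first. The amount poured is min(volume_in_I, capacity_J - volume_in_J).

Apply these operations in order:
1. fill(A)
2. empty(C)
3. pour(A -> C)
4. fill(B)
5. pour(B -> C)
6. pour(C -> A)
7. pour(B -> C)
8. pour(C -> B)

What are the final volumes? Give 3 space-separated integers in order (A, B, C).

Step 1: fill(A) -> (A=7 B=3 C=9)
Step 2: empty(C) -> (A=7 B=3 C=0)
Step 3: pour(A -> C) -> (A=0 B=3 C=7)
Step 4: fill(B) -> (A=0 B=9 C=7)
Step 5: pour(B -> C) -> (A=0 B=6 C=10)
Step 6: pour(C -> A) -> (A=7 B=6 C=3)
Step 7: pour(B -> C) -> (A=7 B=0 C=9)
Step 8: pour(C -> B) -> (A=7 B=9 C=0)

Answer: 7 9 0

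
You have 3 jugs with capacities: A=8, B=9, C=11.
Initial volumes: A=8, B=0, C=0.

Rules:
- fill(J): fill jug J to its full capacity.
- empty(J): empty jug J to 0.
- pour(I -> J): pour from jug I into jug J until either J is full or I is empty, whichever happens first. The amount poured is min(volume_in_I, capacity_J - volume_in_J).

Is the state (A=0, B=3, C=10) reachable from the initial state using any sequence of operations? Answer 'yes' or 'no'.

BFS from (A=8, B=0, C=0):
  1. empty(A) -> (A=0 B=0 C=0)
  2. fill(C) -> (A=0 B=0 C=11)
  3. pour(C -> A) -> (A=8 B=0 C=3)
  4. pour(A -> B) -> (A=0 B=8 C=3)
  5. pour(C -> A) -> (A=3 B=8 C=0)
  6. fill(C) -> (A=3 B=8 C=11)
  7. pour(C -> B) -> (A=3 B=9 C=10)
  8. empty(B) -> (A=3 B=0 C=10)
  9. pour(A -> B) -> (A=0 B=3 C=10)
Target reached → yes.

Answer: yes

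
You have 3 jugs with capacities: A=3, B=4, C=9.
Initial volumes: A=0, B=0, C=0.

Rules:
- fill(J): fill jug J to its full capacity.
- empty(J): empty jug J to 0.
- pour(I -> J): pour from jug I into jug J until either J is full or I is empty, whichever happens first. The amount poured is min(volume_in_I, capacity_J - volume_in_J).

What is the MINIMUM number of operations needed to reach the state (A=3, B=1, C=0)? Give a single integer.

Answer: 2

Derivation:
BFS from (A=0, B=0, C=0). One shortest path:
  1. fill(B) -> (A=0 B=4 C=0)
  2. pour(B -> A) -> (A=3 B=1 C=0)
Reached target in 2 moves.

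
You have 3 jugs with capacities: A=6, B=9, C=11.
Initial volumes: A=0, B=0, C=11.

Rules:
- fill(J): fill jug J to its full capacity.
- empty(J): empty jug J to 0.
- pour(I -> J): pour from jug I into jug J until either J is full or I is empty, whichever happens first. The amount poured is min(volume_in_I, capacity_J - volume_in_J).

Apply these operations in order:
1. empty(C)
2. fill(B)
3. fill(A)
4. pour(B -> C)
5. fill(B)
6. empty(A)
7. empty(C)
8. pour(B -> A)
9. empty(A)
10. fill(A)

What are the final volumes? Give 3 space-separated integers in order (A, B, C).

Step 1: empty(C) -> (A=0 B=0 C=0)
Step 2: fill(B) -> (A=0 B=9 C=0)
Step 3: fill(A) -> (A=6 B=9 C=0)
Step 4: pour(B -> C) -> (A=6 B=0 C=9)
Step 5: fill(B) -> (A=6 B=9 C=9)
Step 6: empty(A) -> (A=0 B=9 C=9)
Step 7: empty(C) -> (A=0 B=9 C=0)
Step 8: pour(B -> A) -> (A=6 B=3 C=0)
Step 9: empty(A) -> (A=0 B=3 C=0)
Step 10: fill(A) -> (A=6 B=3 C=0)

Answer: 6 3 0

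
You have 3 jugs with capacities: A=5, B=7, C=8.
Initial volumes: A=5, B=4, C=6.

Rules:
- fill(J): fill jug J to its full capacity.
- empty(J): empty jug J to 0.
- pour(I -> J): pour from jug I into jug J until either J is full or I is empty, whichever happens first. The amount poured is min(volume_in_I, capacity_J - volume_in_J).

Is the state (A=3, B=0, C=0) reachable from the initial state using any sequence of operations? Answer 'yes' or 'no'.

Answer: yes

Derivation:
BFS from (A=5, B=4, C=6):
  1. empty(B) -> (A=5 B=0 C=6)
  2. pour(A -> C) -> (A=3 B=0 C=8)
  3. empty(C) -> (A=3 B=0 C=0)
Target reached → yes.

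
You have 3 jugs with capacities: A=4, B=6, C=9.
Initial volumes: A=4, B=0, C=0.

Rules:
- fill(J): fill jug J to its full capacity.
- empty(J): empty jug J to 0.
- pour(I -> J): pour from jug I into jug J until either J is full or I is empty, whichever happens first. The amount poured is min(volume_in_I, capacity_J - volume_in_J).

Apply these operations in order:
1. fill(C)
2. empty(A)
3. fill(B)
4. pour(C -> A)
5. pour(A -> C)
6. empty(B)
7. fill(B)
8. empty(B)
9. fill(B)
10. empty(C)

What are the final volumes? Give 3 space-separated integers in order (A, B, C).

Answer: 0 6 0

Derivation:
Step 1: fill(C) -> (A=4 B=0 C=9)
Step 2: empty(A) -> (A=0 B=0 C=9)
Step 3: fill(B) -> (A=0 B=6 C=9)
Step 4: pour(C -> A) -> (A=4 B=6 C=5)
Step 5: pour(A -> C) -> (A=0 B=6 C=9)
Step 6: empty(B) -> (A=0 B=0 C=9)
Step 7: fill(B) -> (A=0 B=6 C=9)
Step 8: empty(B) -> (A=0 B=0 C=9)
Step 9: fill(B) -> (A=0 B=6 C=9)
Step 10: empty(C) -> (A=0 B=6 C=0)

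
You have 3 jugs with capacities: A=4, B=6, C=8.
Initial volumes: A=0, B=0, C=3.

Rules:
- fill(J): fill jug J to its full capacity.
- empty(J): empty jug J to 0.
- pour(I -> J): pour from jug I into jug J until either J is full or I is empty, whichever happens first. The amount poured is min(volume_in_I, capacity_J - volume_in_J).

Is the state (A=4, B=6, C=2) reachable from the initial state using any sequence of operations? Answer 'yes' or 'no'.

Answer: yes

Derivation:
BFS from (A=0, B=0, C=3):
  1. fill(A) -> (A=4 B=0 C=3)
  2. fill(C) -> (A=4 B=0 C=8)
  3. pour(C -> B) -> (A=4 B=6 C=2)
Target reached → yes.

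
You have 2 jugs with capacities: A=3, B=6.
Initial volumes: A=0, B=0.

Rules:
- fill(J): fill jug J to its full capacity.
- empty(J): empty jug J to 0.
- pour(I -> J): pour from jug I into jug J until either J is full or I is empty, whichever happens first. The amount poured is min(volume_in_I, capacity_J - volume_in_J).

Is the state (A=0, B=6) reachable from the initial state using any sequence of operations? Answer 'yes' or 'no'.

BFS from (A=0, B=0):
  1. fill(B) -> (A=0 B=6)
Target reached → yes.

Answer: yes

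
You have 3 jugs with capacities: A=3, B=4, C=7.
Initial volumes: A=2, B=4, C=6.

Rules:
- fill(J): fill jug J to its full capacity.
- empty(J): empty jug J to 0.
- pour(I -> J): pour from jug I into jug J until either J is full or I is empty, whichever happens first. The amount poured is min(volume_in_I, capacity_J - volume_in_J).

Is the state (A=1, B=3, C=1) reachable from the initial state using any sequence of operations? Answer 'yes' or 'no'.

Answer: no

Derivation:
BFS explored all 124 reachable states.
Reachable set includes: (0,0,0), (0,0,1), (0,0,2), (0,0,3), (0,0,4), (0,0,5), (0,0,6), (0,0,7), (0,1,0), (0,1,1), (0,1,2), (0,1,3) ...
Target (A=1, B=3, C=1) not in reachable set → no.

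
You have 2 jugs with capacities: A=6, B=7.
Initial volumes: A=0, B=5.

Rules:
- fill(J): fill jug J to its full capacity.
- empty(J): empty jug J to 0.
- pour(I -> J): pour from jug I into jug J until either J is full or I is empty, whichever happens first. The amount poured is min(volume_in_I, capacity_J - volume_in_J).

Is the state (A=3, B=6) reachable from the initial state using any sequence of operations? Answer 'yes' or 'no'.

BFS explored all 26 reachable states.
Reachable set includes: (0,0), (0,1), (0,2), (0,3), (0,4), (0,5), (0,6), (0,7), (1,0), (1,7), (2,0), (2,7) ...
Target (A=3, B=6) not in reachable set → no.

Answer: no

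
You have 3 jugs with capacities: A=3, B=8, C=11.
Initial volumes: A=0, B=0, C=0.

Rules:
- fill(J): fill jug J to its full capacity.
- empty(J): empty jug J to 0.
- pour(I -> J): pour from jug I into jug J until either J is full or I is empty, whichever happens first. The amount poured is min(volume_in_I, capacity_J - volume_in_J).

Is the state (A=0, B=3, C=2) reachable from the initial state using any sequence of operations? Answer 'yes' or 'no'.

BFS from (A=0, B=0, C=0):
  1. fill(B) -> (A=0 B=8 C=0)
  2. pour(B -> A) -> (A=3 B=5 C=0)
  3. empty(A) -> (A=0 B=5 C=0)
  4. pour(B -> A) -> (A=3 B=2 C=0)
  5. pour(B -> C) -> (A=3 B=0 C=2)
  6. pour(A -> B) -> (A=0 B=3 C=2)
Target reached → yes.

Answer: yes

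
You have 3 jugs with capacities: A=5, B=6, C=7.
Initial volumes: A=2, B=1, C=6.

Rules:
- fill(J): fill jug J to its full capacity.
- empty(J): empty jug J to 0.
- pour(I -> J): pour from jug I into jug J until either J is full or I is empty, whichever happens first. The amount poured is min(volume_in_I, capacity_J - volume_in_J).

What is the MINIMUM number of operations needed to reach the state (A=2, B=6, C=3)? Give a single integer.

Answer: 6

Derivation:
BFS from (A=2, B=1, C=6). One shortest path:
  1. fill(C) -> (A=2 B=1 C=7)
  2. pour(C -> B) -> (A=2 B=6 C=2)
  3. empty(B) -> (A=2 B=0 C=2)
  4. pour(C -> B) -> (A=2 B=2 C=0)
  5. fill(C) -> (A=2 B=2 C=7)
  6. pour(C -> B) -> (A=2 B=6 C=3)
Reached target in 6 moves.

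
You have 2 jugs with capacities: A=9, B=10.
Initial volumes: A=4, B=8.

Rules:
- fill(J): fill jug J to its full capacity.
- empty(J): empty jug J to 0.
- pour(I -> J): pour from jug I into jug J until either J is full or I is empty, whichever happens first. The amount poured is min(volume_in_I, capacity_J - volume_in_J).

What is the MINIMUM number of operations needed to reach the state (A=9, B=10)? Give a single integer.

BFS from (A=4, B=8). One shortest path:
  1. fill(A) -> (A=9 B=8)
  2. fill(B) -> (A=9 B=10)
Reached target in 2 moves.

Answer: 2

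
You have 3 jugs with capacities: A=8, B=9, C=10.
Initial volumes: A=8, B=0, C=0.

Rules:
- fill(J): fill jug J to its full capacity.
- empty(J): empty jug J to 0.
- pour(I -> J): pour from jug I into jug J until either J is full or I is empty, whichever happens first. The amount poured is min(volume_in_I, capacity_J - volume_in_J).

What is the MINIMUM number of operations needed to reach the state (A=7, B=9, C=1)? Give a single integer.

BFS from (A=8, B=0, C=0). One shortest path:
  1. fill(B) -> (A=8 B=9 C=0)
  2. pour(B -> C) -> (A=8 B=0 C=9)
  3. pour(A -> C) -> (A=7 B=0 C=10)
  4. pour(C -> B) -> (A=7 B=9 C=1)
Reached target in 4 moves.

Answer: 4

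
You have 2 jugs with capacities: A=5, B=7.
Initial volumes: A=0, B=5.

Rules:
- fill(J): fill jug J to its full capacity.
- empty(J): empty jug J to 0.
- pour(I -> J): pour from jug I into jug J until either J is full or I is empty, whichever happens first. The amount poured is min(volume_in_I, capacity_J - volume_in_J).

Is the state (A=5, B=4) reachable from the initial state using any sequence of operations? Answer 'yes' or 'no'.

BFS from (A=0, B=5):
  1. fill(B) -> (A=0 B=7)
  2. pour(B -> A) -> (A=5 B=2)
  3. empty(A) -> (A=0 B=2)
  4. pour(B -> A) -> (A=2 B=0)
  5. fill(B) -> (A=2 B=7)
  6. pour(B -> A) -> (A=5 B=4)
Target reached → yes.

Answer: yes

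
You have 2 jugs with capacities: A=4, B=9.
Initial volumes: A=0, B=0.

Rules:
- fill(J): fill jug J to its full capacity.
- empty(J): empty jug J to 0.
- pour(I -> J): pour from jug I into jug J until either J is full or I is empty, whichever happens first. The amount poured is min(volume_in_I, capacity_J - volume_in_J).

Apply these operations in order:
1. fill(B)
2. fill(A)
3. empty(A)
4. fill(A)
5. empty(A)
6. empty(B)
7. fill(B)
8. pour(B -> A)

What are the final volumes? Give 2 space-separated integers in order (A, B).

Answer: 4 5

Derivation:
Step 1: fill(B) -> (A=0 B=9)
Step 2: fill(A) -> (A=4 B=9)
Step 3: empty(A) -> (A=0 B=9)
Step 4: fill(A) -> (A=4 B=9)
Step 5: empty(A) -> (A=0 B=9)
Step 6: empty(B) -> (A=0 B=0)
Step 7: fill(B) -> (A=0 B=9)
Step 8: pour(B -> A) -> (A=4 B=5)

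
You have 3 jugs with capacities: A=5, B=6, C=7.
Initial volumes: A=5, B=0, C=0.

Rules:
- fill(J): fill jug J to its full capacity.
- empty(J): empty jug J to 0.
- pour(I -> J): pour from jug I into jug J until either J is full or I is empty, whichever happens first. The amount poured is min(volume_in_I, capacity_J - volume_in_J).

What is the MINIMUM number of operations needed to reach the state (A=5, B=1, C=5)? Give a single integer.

Answer: 3

Derivation:
BFS from (A=5, B=0, C=0). One shortest path:
  1. fill(B) -> (A=5 B=6 C=0)
  2. pour(A -> C) -> (A=0 B=6 C=5)
  3. pour(B -> A) -> (A=5 B=1 C=5)
Reached target in 3 moves.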